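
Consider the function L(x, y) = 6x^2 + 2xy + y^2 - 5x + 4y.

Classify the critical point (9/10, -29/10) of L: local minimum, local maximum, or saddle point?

local minimum

The Hessian of L is constant: H = [[12, 2], [2, 2]].
det(H) = 12·2 − 2² = 20.
det(H) > 0 and tr(H) = 14 > 0, so H is positive definite and the point is a local minimum.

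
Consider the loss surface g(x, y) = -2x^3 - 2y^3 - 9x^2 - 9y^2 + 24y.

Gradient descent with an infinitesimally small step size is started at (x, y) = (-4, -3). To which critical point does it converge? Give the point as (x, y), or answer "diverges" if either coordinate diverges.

(-3, -4)

g is separable, so gradient descent decouples: x follows -∂g/∂x, y follows -∂g/∂y.
∂g/∂x = -6x(x + 3); at x=-4 this is -24, so x increases.
∂g/∂y = -6(y - 1)(y + 4); at y=-3 this is 24, so y decreases.
x converges to its nearest critical value -3 (a local min of the x-part); y converges to -4. The iterate converges to (-3, -4).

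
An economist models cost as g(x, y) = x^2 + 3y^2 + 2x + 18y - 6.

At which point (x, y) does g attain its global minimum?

(-1, -3)

g(x,y) separates as P(x) + Q(y) − 6, so its minimum is min P + min Q − 6.
P'(x) = 2x + 2 vanishes at x ∈ {-1}; Q'(y) = 6y + 18 vanishes at y ∈ {-3}.
Local minima of P (where P''>0): P(-1)=-1. Local minima of Q: Q(-3)=-27.
So the global minimum of g is P(-1) + Q(-3) − 6 = -1 − 27 − 6 = -34, attained at (-1, -3).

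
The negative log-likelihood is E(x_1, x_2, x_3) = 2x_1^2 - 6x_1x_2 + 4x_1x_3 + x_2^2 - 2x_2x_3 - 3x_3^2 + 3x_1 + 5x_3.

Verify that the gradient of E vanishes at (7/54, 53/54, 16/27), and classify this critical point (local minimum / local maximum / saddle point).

saddle point

∇E = (4x_1 - 6x_2 + 4x_3 + 3, -6x_1 + 2x_2 - 2x_3, 4x_1 - 2x_2 - 6x_3 + 5); substituting (7/54, 53/54, 16/27) gives ∇E = (0, 0, 0), so (7/54, 53/54, 16/27) is indeed a critical point.
The Hessian is constant: H = [[4, -6, 4], [-6, 2, -2], [4, -2, -6]].
Leading principal minors: Δ₁ = 4, Δ₂ = -28, Δ₃ = 216.
The minors fit neither the all-positive nor the alternating-sign pattern, so H is indefinite: a saddle point.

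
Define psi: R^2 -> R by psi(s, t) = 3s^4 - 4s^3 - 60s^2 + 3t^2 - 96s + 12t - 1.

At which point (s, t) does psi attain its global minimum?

psi(s,t) separates as P(s) + Q(t) − 1, so its minimum is min P + min Q − 1.
P'(s) = 12(s - 4)(s + 1)(s + 2) vanishes at s ∈ {-2, -1, 4}; Q'(t) = 6(t + 2) vanishes at t ∈ {-2}.
Local minima of P (where P''>0): P(-2)=32, P(4)=-832. Local minima of Q: Q(-2)=-12.
So the global minimum of psi is P(4) + Q(-2) − 1 = -832 − 12 − 1 = -845, attained at (4, -2).

(4, -2)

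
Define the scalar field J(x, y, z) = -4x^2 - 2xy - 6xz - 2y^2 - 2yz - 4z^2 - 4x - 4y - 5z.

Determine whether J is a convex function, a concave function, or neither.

concave

J is quadratic, so its Hessian is the constant matrix H = [[-8, -2, -6], [-2, -4, -2], [-6, -2, -8]].
Leading principal minors: -8, 28, -96.
Signs alternate −, +, − ⇒ H ≺ 0 ⇒ concave.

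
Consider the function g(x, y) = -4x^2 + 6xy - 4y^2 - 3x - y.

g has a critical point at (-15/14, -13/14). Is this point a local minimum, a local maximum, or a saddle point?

The Hessian of g is constant: H = [[-8, 6], [6, -8]].
det(H) = (-8)·(-8) − 6² = 28.
det(H) > 0 and tr(H) = -16 < 0, so H is negative definite and the point is a local maximum.

local maximum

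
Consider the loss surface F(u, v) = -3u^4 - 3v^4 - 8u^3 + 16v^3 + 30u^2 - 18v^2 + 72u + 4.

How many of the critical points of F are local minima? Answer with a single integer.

F separates as a function of u plus a function of v, so ∇F=0 decouples.
∂F/∂u = -12(u - 2)(u + 1)(u + 3) = 0 at u ∈ {-3, -1, 2}; ∂F/∂v = -12v(v - 3)(v - 1) = 0 at v ∈ {0, 1, 3}.
The Hessian is diagonal: diag(F_uu, F_vv). Second derivatives: F_uu(-3)=-120, F_uu(-1)=72, F_uu(2)=-180; F_vv(0)=-36, F_vv(1)=24, F_vv(3)=-72.
Local minima occur where both diagonal entries positive: (-1, 1). Count: 1.

1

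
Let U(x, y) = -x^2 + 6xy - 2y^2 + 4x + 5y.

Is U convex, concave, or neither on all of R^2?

neither

U is quadratic, so its Hessian is the constant matrix H = [[-2, 6], [6, -4]].
det(H) = -28, tr(H) = -6.
det(H) < 0, so H is indefinite: neither convex nor concave.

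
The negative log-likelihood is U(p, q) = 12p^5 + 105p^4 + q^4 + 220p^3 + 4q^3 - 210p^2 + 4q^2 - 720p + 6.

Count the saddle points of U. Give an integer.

U separates as a function of p plus a function of q, so ∇U=0 decouples.
∂U/∂p = 60(p - 1)(p + 1)(p + 3)(p + 4) = 0 at p ∈ {-4, -3, -1, 1}; ∂U/∂q = 4q(q + 1)(q + 2) = 0 at q ∈ {-2, -1, 0}.
The Hessian is diagonal: diag(U_pp, U_qq). Second derivatives: U_pp(-4)=-900, U_pp(-3)=480, U_pp(-1)=-720, U_pp(1)=2400; U_qq(-2)=8, U_qq(-1)=-4, U_qq(0)=8.
Saddle points occur where the two diagonal entries have opposite signs: (-4, -2), (-4, 0), (-3, -1), (-1, -2), (-1, 0), (1, -1). Count: 6.

6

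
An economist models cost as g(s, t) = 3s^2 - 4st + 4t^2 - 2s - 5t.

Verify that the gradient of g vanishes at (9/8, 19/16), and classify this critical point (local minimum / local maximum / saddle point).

local minimum

∇g = (6s - 4t - 2, -4s + 8t - 5); substituting (9/8, 19/16) gives ∇g = (0, 0), so (9/8, 19/16) is indeed a critical point.
The Hessian of g is constant: H = [[6, -4], [-4, 8]].
det(H) = 6·8 − (-4)² = 32.
det(H) > 0 and tr(H) = 14 > 0, so H is positive definite and the point is a local minimum.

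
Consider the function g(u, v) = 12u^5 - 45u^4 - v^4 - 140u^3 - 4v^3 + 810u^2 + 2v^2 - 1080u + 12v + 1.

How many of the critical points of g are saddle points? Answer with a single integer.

6

g separates as a function of u plus a function of v, so ∇g=0 decouples.
∂g/∂u = 60(u - 3)(u - 2)(u - 1)(u + 3) = 0 at u ∈ {-3, 1, 2, 3}; ∂g/∂v = -4(v - 1)(v + 1)(v + 3) = 0 at v ∈ {-3, -1, 1}.
The Hessian is diagonal: diag(g_uu, g_vv). Second derivatives: g_uu(-3)=-7200, g_uu(1)=480, g_uu(2)=-300, g_uu(3)=720; g_vv(-3)=-32, g_vv(-1)=16, g_vv(1)=-32.
Saddle points occur where the two diagonal entries have opposite signs: (-3, -1), (1, -3), (1, 1), (2, -1), (3, -3), (3, 1). Count: 6.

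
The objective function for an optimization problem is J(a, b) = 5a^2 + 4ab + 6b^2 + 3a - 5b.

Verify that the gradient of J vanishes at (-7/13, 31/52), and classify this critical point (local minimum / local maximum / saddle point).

local minimum

∇J = (10a + 4b + 3, 4a + 12b - 5); substituting (-7/13, 31/52) gives ∇J = (0, 0), so (-7/13, 31/52) is indeed a critical point.
The Hessian of J is constant: H = [[10, 4], [4, 12]].
det(H) = 10·12 − 4² = 104.
det(H) > 0 and tr(H) = 22 > 0, so H is positive definite and the point is a local minimum.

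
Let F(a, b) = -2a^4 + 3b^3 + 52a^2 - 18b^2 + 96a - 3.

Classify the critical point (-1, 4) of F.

local minimum

The mixed partial ∂²F/∂a∂b is 0, so the Hessian at any point is diag(F_aa, F_bb) = diag(8(-3a^2 + 13), 18(b - 2)).
At (-1, 4): H = diag(80, 36).
Both eigenvalues are positive, so H is positive definite: a local minimum.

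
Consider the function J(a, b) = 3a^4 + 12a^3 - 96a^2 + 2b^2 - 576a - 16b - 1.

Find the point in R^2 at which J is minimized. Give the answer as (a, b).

J(a,b) separates as P(a) + Q(b) − 1, so its minimum is min P + min Q − 1.
P'(a) = 12(a - 4)(a + 3)(a + 4) vanishes at a ∈ {-4, -3, 4}; Q'(b) = 4b - 16 vanishes at b ∈ {4}.
Local minima of P (where P''>0): P(-4)=768, P(4)=-2304. Local minima of Q: Q(4)=-32.
So the global minimum of J is P(4) + Q(4) − 1 = -2304 − 32 − 1 = -2337, attained at (4, 4).

(4, 4)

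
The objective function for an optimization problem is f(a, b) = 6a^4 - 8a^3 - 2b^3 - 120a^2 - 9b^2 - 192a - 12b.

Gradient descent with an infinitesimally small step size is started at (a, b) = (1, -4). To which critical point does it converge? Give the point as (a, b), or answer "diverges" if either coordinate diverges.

(4, -2)

f is separable, so gradient descent decouples: a follows -∂f/∂a, b follows -∂f/∂b.
∂f/∂a = 24(a - 4)(a + 1)(a + 2); at a=1 this is -432, so a increases.
∂f/∂b = -6(b + 1)(b + 2); at b=-4 this is -36, so b increases.
a converges to its nearest critical value 4 (a local min of the a-part); b converges to -2. The iterate converges to (4, -2).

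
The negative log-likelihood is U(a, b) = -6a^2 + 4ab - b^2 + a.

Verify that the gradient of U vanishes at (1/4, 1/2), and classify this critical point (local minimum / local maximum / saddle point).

∇U = (-12a + 4b + 1, 4a - 2b); substituting (1/4, 1/2) gives ∇U = (0, 0), so (1/4, 1/2) is indeed a critical point.
The Hessian of U is constant: H = [[-12, 4], [4, -2]].
det(H) = (-12)·(-2) − 4² = 8.
det(H) > 0 and tr(H) = -14 < 0, so H is negative definite and the point is a local maximum.

local maximum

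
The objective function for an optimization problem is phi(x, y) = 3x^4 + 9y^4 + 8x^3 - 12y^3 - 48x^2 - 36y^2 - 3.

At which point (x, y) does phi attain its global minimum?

(-4, 2)

phi(x,y) separates as P(x) + Q(y) − 3, so its minimum is min P + min Q − 3.
P'(x) = 12x(x - 2)(x + 4) vanishes at x ∈ {-4, 0, 2}; Q'(y) = 36y(y - 2)(y + 1) vanishes at y ∈ {-1, 0, 2}.
Local minima of P (where P''>0): P(-4)=-512, P(2)=-80. Local minima of Q: Q(-1)=-15, Q(2)=-96.
So the global minimum of phi is P(-4) + Q(2) − 3 = -512 − 96 − 3 = -611, attained at (-4, 2).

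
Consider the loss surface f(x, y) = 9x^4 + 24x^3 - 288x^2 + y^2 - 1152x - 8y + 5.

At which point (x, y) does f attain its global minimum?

(4, 4)

f(x,y) separates as P(x) + Q(y) + 5, so its minimum is min P + min Q + 5.
P'(x) = 36(x - 4)(x + 2)(x + 4) vanishes at x ∈ {-4, -2, 4}; Q'(y) = 2y - 8 vanishes at y ∈ {4}.
Local minima of P (where P''>0): P(-4)=768, P(4)=-5376. Local minima of Q: Q(4)=-16.
So the global minimum of f is P(4) + Q(4) + 5 = -5376 − 16 + 5 = -5387, attained at (4, 4).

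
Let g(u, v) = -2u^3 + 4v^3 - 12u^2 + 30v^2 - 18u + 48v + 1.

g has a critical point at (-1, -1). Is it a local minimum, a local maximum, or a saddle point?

The mixed partial ∂²g/∂u∂v is 0, so the Hessian at any point is diag(g_uu, g_vv) = diag(-12(u + 2), 12(2v + 5)).
At (-1, -1): H = diag(-12, 36).
The eigenvalues have opposite signs, so H is indefinite: a saddle point.

saddle point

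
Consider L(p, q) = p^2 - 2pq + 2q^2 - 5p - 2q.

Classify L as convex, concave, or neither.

L is quadratic, so its Hessian is the constant matrix H = [[2, -2], [-2, 4]].
det(H) = 4, tr(H) = 6.
det(H) > 0 and tr(H) > 0, so H is positive definite everywhere: convex.

convex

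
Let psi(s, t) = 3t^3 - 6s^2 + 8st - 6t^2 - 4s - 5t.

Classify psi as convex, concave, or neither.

neither

The term 3t^3 is cubic, so the Hessian is not constant.
∂²psi/∂t² = 18t - 12, which takes both signs as t varies (negative for sufficiently negative t). A diagonal entry of the Hessian changing sign means the Hessian is neither positive- nor negative-semidefinite on all of R^2.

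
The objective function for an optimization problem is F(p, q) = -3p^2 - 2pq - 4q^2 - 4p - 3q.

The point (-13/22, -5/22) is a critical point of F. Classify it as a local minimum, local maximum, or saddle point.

local maximum

The Hessian of F is constant: H = [[-6, -2], [-2, -8]].
det(H) = (-6)·(-8) − (-2)² = 44.
det(H) > 0 and tr(H) = -14 < 0, so H is negative definite and the point is a local maximum.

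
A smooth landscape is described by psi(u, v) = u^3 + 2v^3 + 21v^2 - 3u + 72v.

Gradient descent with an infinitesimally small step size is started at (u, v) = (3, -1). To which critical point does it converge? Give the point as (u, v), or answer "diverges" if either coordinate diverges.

(1, -3)

psi is separable, so gradient descent decouples: u follows -∂psi/∂u, v follows -∂psi/∂v.
∂psi/∂u = 3(u - 1)(u + 1); at u=3 this is 24, so u decreases.
∂psi/∂v = 6(v + 3)(v + 4); at v=-1 this is 36, so v decreases.
u converges to its nearest critical value 1 (a local min of the u-part); v converges to -3. The iterate converges to (1, -3).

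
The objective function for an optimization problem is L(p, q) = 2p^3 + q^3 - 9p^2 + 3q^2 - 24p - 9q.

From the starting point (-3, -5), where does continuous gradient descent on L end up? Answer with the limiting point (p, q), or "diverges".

diverges

L is separable, so gradient descent decouples: p follows -∂L/∂p, q follows -∂L/∂q.
∂L/∂p = 6(p - 4)(p + 1); at p=-3 this is 84, so p decreases.
∂L/∂q = 3(q - 1)(q + 3); at q=-5 this is 36, so q decreases.
The p-coordinate has no critical point in that direction and runs off to infinity.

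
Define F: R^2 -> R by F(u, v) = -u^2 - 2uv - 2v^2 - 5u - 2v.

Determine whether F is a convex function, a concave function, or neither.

concave

F is quadratic, so its Hessian is the constant matrix H = [[-2, -2], [-2, -4]].
det(H) = 4, tr(H) = -6.
det(H) > 0 and tr(H) < 0, so H is negative definite everywhere: concave.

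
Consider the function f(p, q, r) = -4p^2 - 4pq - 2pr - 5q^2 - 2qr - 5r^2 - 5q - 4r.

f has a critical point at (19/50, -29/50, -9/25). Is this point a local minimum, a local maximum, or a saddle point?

local maximum

The Hessian is constant: H = [[-8, -4, -2], [-4, -10, -2], [-2, -2, -10]].
Leading principal minors: Δ₁ = -8, Δ₂ = 64, Δ₃ = -600.
The minors alternate sign starting negative (−, +, −), so H is negative definite: a local maximum.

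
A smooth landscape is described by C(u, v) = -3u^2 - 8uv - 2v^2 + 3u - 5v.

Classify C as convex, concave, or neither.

neither

C is quadratic, so its Hessian is the constant matrix H = [[-6, -8], [-8, -4]].
det(H) = -40, tr(H) = -10.
det(H) < 0, so H is indefinite: neither convex nor concave.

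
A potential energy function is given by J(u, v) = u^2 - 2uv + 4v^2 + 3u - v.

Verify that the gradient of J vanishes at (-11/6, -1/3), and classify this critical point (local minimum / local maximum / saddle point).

local minimum

∇J = (2u - 2v + 3, -2u + 8v - 1); substituting (-11/6, -1/3) gives ∇J = (0, 0), so (-11/6, -1/3) is indeed a critical point.
The Hessian of J is constant: H = [[2, -2], [-2, 8]].
det(H) = 2·8 − (-2)² = 12.
det(H) > 0 and tr(H) = 10 > 0, so H is positive definite and the point is a local minimum.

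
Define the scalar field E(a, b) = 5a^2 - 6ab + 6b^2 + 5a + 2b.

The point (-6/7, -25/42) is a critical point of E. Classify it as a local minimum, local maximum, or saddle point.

local minimum

The Hessian of E is constant: H = [[10, -6], [-6, 12]].
det(H) = 10·12 − (-6)² = 84.
det(H) > 0 and tr(H) = 22 > 0, so H is positive definite and the point is a local minimum.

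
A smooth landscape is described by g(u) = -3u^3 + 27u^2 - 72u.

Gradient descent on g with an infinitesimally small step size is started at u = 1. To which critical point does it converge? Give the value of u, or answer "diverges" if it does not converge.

2

g'(u) = -9(u - 4)(u - 2), so g'(1) = -27.
Gradient descent moves in the -g' direction, i.e. u is increasing.
The nearest critical point in that direction is u = 2, where g'' = 18 > 0 (a local minimum). The iterate converges there.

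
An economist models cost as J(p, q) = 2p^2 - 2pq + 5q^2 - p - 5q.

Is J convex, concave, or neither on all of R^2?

convex

J is quadratic, so its Hessian is the constant matrix H = [[4, -2], [-2, 10]].
det(H) = 36, tr(H) = 14.
det(H) > 0 and tr(H) > 0, so H is positive definite everywhere: convex.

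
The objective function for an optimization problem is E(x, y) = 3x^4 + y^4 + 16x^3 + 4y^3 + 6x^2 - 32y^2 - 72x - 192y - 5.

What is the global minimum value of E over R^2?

-820

E(x,y) separates as P(x) + Q(y) − 5, so its minimum is min P + min Q − 5.
P'(x) = 12(x - 1)(x + 2)(x + 3) vanishes at x ∈ {-3, -2, 1}; Q'(y) = 4(y - 4)(y + 3)(y + 4) vanishes at y ∈ {-4, -3, 4}.
Local minima of P (where P''>0): P(-3)=81, P(1)=-47. Local minima of Q: Q(-4)=256, Q(4)=-768.
So the global minimum of E is P(1) + Q(4) − 5 = -47 − 768 − 5 = -820, attained at (1, 4).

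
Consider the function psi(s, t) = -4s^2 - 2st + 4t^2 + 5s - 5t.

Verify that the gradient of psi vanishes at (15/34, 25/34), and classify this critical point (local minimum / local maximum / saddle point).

saddle point

∇psi = (-8s - 2t + 5, -2s + 8t - 5); substituting (15/34, 25/34) gives ∇psi = (0, 0), so (15/34, 25/34) is indeed a critical point.
The Hessian of psi is constant: H = [[-8, -2], [-2, 8]].
det(H) = (-8)·8 − (-2)² = -68.
Since det(H) < 0, H is indefinite and the critical point is a saddle point.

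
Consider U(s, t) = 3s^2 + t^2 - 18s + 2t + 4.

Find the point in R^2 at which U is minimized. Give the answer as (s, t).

(3, -1)

U(s,t) separates as P(s) + Q(t) + 4, so its minimum is min P + min Q + 4.
P'(s) = 6s - 18 vanishes at s ∈ {3}; Q'(t) = 2(t + 1) vanishes at t ∈ {-1}.
Local minima of P (where P''>0): P(3)=-27. Local minima of Q: Q(-1)=-1.
So the global minimum of U is P(3) + Q(-1) + 4 = -27 − 1 + 4 = -24, attained at (3, -1).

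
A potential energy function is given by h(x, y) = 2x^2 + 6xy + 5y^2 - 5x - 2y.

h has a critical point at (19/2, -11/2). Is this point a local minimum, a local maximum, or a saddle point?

The Hessian of h is constant: H = [[4, 6], [6, 10]].
det(H) = 4·10 − 6² = 4.
det(H) > 0 and tr(H) = 14 > 0, so H is positive definite and the point is a local minimum.

local minimum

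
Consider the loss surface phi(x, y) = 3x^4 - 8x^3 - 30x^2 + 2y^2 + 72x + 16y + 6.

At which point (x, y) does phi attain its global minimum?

phi(x,y) separates as P(x) + Q(y) + 6, so its minimum is min P + min Q + 6.
P'(x) = 12(x - 3)(x - 1)(x + 2) vanishes at x ∈ {-2, 1, 3}; Q'(y) = 4y + 16 vanishes at y ∈ {-4}.
Local minima of P (where P''>0): P(-2)=-152, P(3)=-27. Local minima of Q: Q(-4)=-32.
So the global minimum of phi is P(-2) + Q(-4) + 6 = -152 − 32 + 6 = -178, attained at (-2, -4).

(-2, -4)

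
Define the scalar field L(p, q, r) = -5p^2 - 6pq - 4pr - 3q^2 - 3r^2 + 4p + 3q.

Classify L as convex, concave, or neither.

L is quadratic, so its Hessian is the constant matrix H = [[-10, -6, -4], [-6, -6, 0], [-4, 0, -6]].
Leading principal minors: -10, 24, -48.
Signs alternate −, +, − ⇒ H ≺ 0 ⇒ concave.

concave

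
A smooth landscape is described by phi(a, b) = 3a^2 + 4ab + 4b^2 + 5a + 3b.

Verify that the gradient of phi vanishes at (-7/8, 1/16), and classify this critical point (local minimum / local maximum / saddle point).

∇phi = (6a + 4b + 5, 4a + 8b + 3); substituting (-7/8, 1/16) gives ∇phi = (0, 0), so (-7/8, 1/16) is indeed a critical point.
The Hessian of phi is constant: H = [[6, 4], [4, 8]].
det(H) = 6·8 − 4² = 32.
det(H) > 0 and tr(H) = 14 > 0, so H is positive definite and the point is a local minimum.

local minimum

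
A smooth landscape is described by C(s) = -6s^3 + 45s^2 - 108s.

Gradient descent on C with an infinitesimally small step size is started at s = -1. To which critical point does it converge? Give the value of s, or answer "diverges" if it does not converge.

2

C'(s) = -18(s - 3)(s - 2), so C'(-1) = -216.
Gradient descent moves in the -C' direction, i.e. s is increasing.
The nearest critical point in that direction is s = 2, where C'' = 18 > 0 (a local minimum). The iterate converges there.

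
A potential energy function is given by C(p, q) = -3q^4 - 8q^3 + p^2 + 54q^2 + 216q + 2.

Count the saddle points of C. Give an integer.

C separates as a function of p plus a function of q, so ∇C=0 decouples.
∂C/∂p = 2p = 0 at p ∈ {0}; ∂C/∂q = -12(q - 3)(q + 2)(q + 3) = 0 at q ∈ {-3, -2, 3}.
The Hessian is diagonal: diag(C_pp, C_qq). Second derivatives: C_pp(0)=2; C_qq(-3)=-72, C_qq(-2)=60, C_qq(3)=-360.
Saddle points occur where the two diagonal entries have opposite signs: (0, -3), (0, 3). Count: 2.

2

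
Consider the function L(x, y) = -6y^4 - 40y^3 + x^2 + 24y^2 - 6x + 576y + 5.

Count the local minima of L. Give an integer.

L separates as a function of x plus a function of y, so ∇L=0 decouples.
∂L/∂x = 2(x - 3) = 0 at x ∈ {3}; ∂L/∂y = -24(y - 2)(y + 3)(y + 4) = 0 at y ∈ {-4, -3, 2}.
The Hessian is diagonal: diag(L_xx, L_yy). Second derivatives: L_xx(3)=2; L_yy(-4)=-144, L_yy(-3)=120, L_yy(2)=-720.
Local minima occur where both diagonal entries positive: (3, -3). Count: 1.

1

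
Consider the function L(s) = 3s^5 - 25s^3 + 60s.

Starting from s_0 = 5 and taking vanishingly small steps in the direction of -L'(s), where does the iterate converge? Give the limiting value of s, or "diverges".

L'(s) = 15(s - 2)(s - 1)(s + 1)(s + 2), so L'(5) = 7560.
Gradient descent moves in the -L' direction, i.e. s is decreasing.
The nearest critical point in that direction is s = 2, where L'' = 180 > 0 (a local minimum). The iterate converges there.

2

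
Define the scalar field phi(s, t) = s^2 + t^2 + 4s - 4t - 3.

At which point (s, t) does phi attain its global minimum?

(-2, 2)

phi(s,t) separates as P(s) + Q(t) − 3, so its minimum is min P + min Q − 3.
P'(s) = 2s + 4 vanishes at s ∈ {-2}; Q'(t) = 2(t - 2) vanishes at t ∈ {2}.
Local minima of P (where P''>0): P(-2)=-4. Local minima of Q: Q(2)=-4.
So the global minimum of phi is P(-2) + Q(2) − 3 = -4 − 4 − 3 = -11, attained at (-2, 2).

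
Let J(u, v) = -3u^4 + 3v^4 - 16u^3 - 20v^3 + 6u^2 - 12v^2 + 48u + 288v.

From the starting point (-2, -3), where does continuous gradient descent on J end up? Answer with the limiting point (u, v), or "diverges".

(-1, -2)

J is separable, so gradient descent decouples: u follows -∂J/∂u, v follows -∂J/∂v.
∂J/∂u = -12(u - 1)(u + 1)(u + 4); at u=-2 this is -72, so u increases.
∂J/∂v = 12(v - 4)(v - 3)(v + 2); at v=-3 this is -504, so v increases.
u converges to its nearest critical value -1 (a local min of the u-part); v converges to -2. The iterate converges to (-1, -2).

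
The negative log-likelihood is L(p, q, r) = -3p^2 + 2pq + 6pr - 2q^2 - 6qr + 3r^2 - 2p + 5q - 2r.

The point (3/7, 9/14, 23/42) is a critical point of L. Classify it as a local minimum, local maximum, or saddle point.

The Hessian is constant: H = [[-6, 2, 6], [2, -4, -6], [6, -6, 6]].
Leading principal minors: Δ₁ = -6, Δ₂ = 20, Δ₃ = 336.
The minors fit neither the all-positive nor the alternating-sign pattern, so H is indefinite: a saddle point.

saddle point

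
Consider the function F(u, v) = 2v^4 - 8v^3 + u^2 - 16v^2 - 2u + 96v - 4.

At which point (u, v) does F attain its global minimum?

(1, -2)

F(u,v) separates as P(u) + Q(v) − 4, so its minimum is min P + min Q − 4.
P'(u) = 2u - 2 vanishes at u ∈ {1}; Q'(v) = 8(v - 3)(v - 2)(v + 2) vanishes at v ∈ {-2, 2, 3}.
Local minima of P (where P''>0): P(1)=-1. Local minima of Q: Q(-2)=-160, Q(3)=90.
So the global minimum of F is P(1) + Q(-2) − 4 = -1 − 160 − 4 = -165, attained at (1, -2).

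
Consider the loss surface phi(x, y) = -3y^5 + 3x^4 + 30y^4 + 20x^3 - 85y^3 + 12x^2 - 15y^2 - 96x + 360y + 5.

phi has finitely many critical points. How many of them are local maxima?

2

phi separates as a function of x plus a function of y, so ∇phi=0 decouples.
∂phi/∂x = 12(x - 1)(x + 2)(x + 4) = 0 at x ∈ {-4, -2, 1}; ∂phi/∂y = -15(y - 4)(y - 3)(y - 2)(y + 1) = 0 at y ∈ {-1, 2, 3, 4}.
The Hessian is diagonal: diag(phi_xx, phi_yy). Second derivatives: phi_xx(-4)=120, phi_xx(-2)=-72, phi_xx(1)=180; phi_yy(-1)=900, phi_yy(2)=-90, phi_yy(3)=60, phi_yy(4)=-150.
Local maxima occur where both diagonal entries negative: (-2, 2), (-2, 4). Count: 2.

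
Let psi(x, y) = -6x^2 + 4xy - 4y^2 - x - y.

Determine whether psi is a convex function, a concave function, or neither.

psi is quadratic, so its Hessian is the constant matrix H = [[-12, 4], [4, -8]].
det(H) = 80, tr(H) = -20.
det(H) > 0 and tr(H) < 0, so H is negative definite everywhere: concave.

concave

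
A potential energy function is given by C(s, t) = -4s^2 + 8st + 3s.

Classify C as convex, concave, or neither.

C is quadratic, so its Hessian is the constant matrix H = [[-8, 8], [8, 0]].
det(H) = -64, tr(H) = -8.
det(H) < 0, so H is indefinite: neither convex nor concave.

neither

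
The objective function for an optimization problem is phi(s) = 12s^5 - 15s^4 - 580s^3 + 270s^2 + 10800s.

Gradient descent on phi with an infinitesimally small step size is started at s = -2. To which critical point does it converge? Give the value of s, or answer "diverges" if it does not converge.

-3

phi'(s) = 60(s - 5)(s - 3)(s + 3)(s + 4), so phi'(-2) = 4200.
Gradient descent moves in the -phi' direction, i.e. s is decreasing.
The nearest critical point in that direction is s = -3, where phi'' = 2880 > 0 (a local minimum). The iterate converges there.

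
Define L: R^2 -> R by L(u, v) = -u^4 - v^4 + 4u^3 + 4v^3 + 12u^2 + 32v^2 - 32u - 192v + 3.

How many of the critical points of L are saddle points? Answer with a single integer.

4

L separates as a function of u plus a function of v, so ∇L=0 decouples.
∂L/∂u = -4(u - 4)(u - 1)(u + 2) = 0 at u ∈ {-2, 1, 4}; ∂L/∂v = -4(v - 4)(v - 3)(v + 4) = 0 at v ∈ {-4, 3, 4}.
The Hessian is diagonal: diag(L_uu, L_vv). Second derivatives: L_uu(-2)=-72, L_uu(1)=36, L_uu(4)=-72; L_vv(-4)=-224, L_vv(3)=28, L_vv(4)=-32.
Saddle points occur where the two diagonal entries have opposite signs: (-2, 3), (1, -4), (1, 4), (4, 3). Count: 4.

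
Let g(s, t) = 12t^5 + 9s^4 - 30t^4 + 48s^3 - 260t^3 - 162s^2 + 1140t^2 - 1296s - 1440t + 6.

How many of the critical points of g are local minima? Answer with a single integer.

g separates as a function of s plus a function of t, so ∇g=0 decouples.
∂g/∂s = 36(s - 3)(s + 3)(s + 4) = 0 at s ∈ {-4, -3, 3}; ∂g/∂t = 60(t - 3)(t - 2)(t - 1)(t + 4) = 0 at t ∈ {-4, 1, 2, 3}.
The Hessian is diagonal: diag(g_ss, g_tt). Second derivatives: g_ss(-4)=252, g_ss(-3)=-216, g_ss(3)=1512; g_tt(-4)=-12600, g_tt(1)=600, g_tt(2)=-360, g_tt(3)=840.
Local minima occur where both diagonal entries positive: (-4, 1), (-4, 3), (3, 1), (3, 3). Count: 4.

4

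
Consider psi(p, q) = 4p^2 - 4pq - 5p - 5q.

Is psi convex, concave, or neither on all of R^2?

neither

psi is quadratic, so its Hessian is the constant matrix H = [[8, -4], [-4, 0]].
det(H) = -16, tr(H) = 8.
det(H) < 0, so H is indefinite: neither convex nor concave.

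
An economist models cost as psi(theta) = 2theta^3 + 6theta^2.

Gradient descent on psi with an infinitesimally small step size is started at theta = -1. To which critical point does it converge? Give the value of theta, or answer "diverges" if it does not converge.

0

psi'(theta) = 6theta(theta + 2), so psi'(-1) = -6.
Gradient descent moves in the -psi' direction, i.e. theta is increasing.
The nearest critical point in that direction is theta = 0, where psi'' = 12 > 0 (a local minimum). The iterate converges there.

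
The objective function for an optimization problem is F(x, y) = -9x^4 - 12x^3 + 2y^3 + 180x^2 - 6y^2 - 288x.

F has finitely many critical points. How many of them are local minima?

1

F separates as a function of x plus a function of y, so ∇F=0 decouples.
∂F/∂x = -36(x - 2)(x - 1)(x + 4) = 0 at x ∈ {-4, 1, 2}; ∂F/∂y = 6y(y - 2) = 0 at y ∈ {0, 2}.
The Hessian is diagonal: diag(F_xx, F_yy). Second derivatives: F_xx(-4)=-1080, F_xx(1)=180, F_xx(2)=-216; F_yy(0)=-12, F_yy(2)=12.
Local minima occur where both diagonal entries positive: (1, 2). Count: 1.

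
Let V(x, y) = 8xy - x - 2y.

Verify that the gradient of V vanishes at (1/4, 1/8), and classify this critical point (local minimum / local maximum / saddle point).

∇V = (8y - 1, 8x - 2); substituting (1/4, 1/8) gives ∇V = (0, 0), so (1/4, 1/8) is indeed a critical point.
The Hessian of V is constant: H = [[0, 8], [8, 0]].
det(H) = 0·0 − 8² = -64.
Since det(H) < 0, H is indefinite and the critical point is a saddle point.

saddle point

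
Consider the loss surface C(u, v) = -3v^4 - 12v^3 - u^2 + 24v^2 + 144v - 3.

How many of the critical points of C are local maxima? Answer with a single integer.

C separates as a function of u plus a function of v, so ∇C=0 decouples.
∂C/∂u = -2u = 0 at u ∈ {0}; ∂C/∂v = -12(v - 2)(v + 2)(v + 3) = 0 at v ∈ {-3, -2, 2}.
The Hessian is diagonal: diag(C_uu, C_vv). Second derivatives: C_uu(0)=-2; C_vv(-3)=-60, C_vv(-2)=48, C_vv(2)=-240.
Local maxima occur where both diagonal entries negative: (0, -3), (0, 2). Count: 2.

2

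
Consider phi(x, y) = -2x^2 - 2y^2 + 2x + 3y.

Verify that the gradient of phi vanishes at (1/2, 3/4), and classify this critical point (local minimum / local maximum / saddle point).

∇phi = (-4x + 2, -4y + 3); substituting (1/2, 3/4) gives ∇phi = (0, 0), so (1/2, 3/4) is indeed a critical point.
The Hessian of phi is constant: H = [[-4, 0], [0, -4]].
det(H) = (-4)·(-4) − 0² = 16.
det(H) > 0 and tr(H) = -8 < 0, so H is negative definite and the point is a local maximum.

local maximum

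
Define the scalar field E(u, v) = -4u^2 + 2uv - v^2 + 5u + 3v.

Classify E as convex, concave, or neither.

concave

E is quadratic, so its Hessian is the constant matrix H = [[-8, 2], [2, -2]].
det(H) = 12, tr(H) = -10.
det(H) > 0 and tr(H) < 0, so H is negative definite everywhere: concave.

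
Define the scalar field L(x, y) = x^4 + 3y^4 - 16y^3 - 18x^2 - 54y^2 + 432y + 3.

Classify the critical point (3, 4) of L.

local minimum

The mixed partial ∂²L/∂x∂y is 0, so the Hessian at any point is diag(L_xx, L_yy) = diag(12(x^2 - 3), 12(3y^2 - 8y - 9)).
At (3, 4): H = diag(72, 84).
Both eigenvalues are positive, so H is positive definite: a local minimum.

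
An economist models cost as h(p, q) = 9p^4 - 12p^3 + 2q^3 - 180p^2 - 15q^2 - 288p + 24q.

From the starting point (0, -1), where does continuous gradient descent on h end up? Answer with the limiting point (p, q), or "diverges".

diverges

h is separable, so gradient descent decouples: p follows -∂h/∂p, q follows -∂h/∂q.
∂h/∂p = 36(p - 4)(p + 1)(p + 2); at p=0 this is -288, so p increases.
∂h/∂q = 6(q - 4)(q - 1); at q=-1 this is 60, so q decreases.
The q-coordinate has no critical point in that direction and runs off to infinity.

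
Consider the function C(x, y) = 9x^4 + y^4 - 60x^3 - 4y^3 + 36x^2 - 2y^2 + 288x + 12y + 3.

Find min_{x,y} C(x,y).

-189

C(x,y) separates as P(x) + Q(y) + 3, so its minimum is min P + min Q + 3.
P'(x) = 36(x - 4)(x - 2)(x + 1) vanishes at x ∈ {-1, 2, 4}; Q'(y) = 4(y - 3)(y - 1)(y + 1) vanishes at y ∈ {-1, 1, 3}.
Local minima of P (where P''>0): P(-1)=-183, P(4)=192. Local minima of Q: Q(-1)=-9, Q(3)=-9.
So the global minimum of C is P(-1) + Q(-1) + 3 = -183 − 9 + 3 = -189, attained at (-1, -1).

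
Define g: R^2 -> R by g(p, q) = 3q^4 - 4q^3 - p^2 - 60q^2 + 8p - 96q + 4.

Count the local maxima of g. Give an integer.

g separates as a function of p plus a function of q, so ∇g=0 decouples.
∂g/∂p = -2(p - 4) = 0 at p ∈ {4}; ∂g/∂q = 12(q - 4)(q + 1)(q + 2) = 0 at q ∈ {-2, -1, 4}.
The Hessian is diagonal: diag(g_pp, g_qq). Second derivatives: g_pp(4)=-2; g_qq(-2)=72, g_qq(-1)=-60, g_qq(4)=360.
Local maxima occur where both diagonal entries negative: (4, -1). Count: 1.

1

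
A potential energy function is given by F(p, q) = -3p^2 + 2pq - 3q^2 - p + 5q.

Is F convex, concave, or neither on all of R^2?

F is quadratic, so its Hessian is the constant matrix H = [[-6, 2], [2, -6]].
det(H) = 32, tr(H) = -12.
det(H) > 0 and tr(H) < 0, so H is negative definite everywhere: concave.

concave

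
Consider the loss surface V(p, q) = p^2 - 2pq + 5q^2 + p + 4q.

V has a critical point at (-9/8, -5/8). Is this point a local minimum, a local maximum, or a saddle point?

The Hessian of V is constant: H = [[2, -2], [-2, 10]].
det(H) = 2·10 − (-2)² = 16.
det(H) > 0 and tr(H) = 12 > 0, so H is positive definite and the point is a local minimum.

local minimum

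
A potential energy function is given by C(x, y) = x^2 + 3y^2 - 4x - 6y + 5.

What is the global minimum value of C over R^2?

-2

C(x,y) separates as P(x) + Q(y) + 5, so its minimum is min P + min Q + 5.
P'(x) = 2x - 4 vanishes at x ∈ {2}; Q'(y) = 6y - 6 vanishes at y ∈ {1}.
Local minima of P (where P''>0): P(2)=-4. Local minima of Q: Q(1)=-3.
So the global minimum of C is P(2) + Q(1) + 5 = -4 − 3 + 5 = -2, attained at (2, 1).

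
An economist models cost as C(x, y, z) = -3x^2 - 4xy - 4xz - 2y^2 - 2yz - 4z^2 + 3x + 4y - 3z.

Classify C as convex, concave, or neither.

concave

C is quadratic, so its Hessian is the constant matrix H = [[-6, -4, -4], [-4, -4, -2], [-4, -2, -8]].
Leading principal minors: -6, 8, -40.
Signs alternate −, +, − ⇒ H ≺ 0 ⇒ concave.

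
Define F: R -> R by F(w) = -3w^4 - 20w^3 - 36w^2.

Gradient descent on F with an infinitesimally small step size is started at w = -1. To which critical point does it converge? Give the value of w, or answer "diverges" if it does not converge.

-2

F'(w) = -12w(w + 2)(w + 3), so F'(-1) = 24.
Gradient descent moves in the -F' direction, i.e. w is decreasing.
The nearest critical point in that direction is w = -2, where F'' = 24 > 0 (a local minimum). The iterate converges there.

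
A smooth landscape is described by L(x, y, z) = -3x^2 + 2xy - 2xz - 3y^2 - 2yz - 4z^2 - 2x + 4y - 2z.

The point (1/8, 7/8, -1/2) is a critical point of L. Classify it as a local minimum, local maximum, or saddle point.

local maximum

The Hessian is constant: H = [[-6, 2, -2], [2, -6, -2], [-2, -2, -8]].
Leading principal minors: Δ₁ = -6, Δ₂ = 32, Δ₃ = -192.
The minors alternate sign starting negative (−, +, −), so H is negative definite: a local maximum.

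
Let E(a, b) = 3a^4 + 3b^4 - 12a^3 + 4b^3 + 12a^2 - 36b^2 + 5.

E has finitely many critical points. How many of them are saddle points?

E separates as a function of a plus a function of b, so ∇E=0 decouples.
∂E/∂a = 12a(a - 2)(a - 1) = 0 at a ∈ {0, 1, 2}; ∂E/∂b = 12b(b - 2)(b + 3) = 0 at b ∈ {-3, 0, 2}.
The Hessian is diagonal: diag(E_aa, E_bb). Second derivatives: E_aa(0)=24, E_aa(1)=-12, E_aa(2)=24; E_bb(-3)=180, E_bb(0)=-72, E_bb(2)=120.
Saddle points occur where the two diagonal entries have opposite signs: (0, 0), (1, -3), (1, 2), (2, 0). Count: 4.

4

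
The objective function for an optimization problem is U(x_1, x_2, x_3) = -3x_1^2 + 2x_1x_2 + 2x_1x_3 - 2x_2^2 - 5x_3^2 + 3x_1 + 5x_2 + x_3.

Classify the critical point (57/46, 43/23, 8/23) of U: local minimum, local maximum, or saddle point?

local maximum

The Hessian is constant: H = [[-6, 2, 2], [2, -4, 0], [2, 0, -10]].
Leading principal minors: Δ₁ = -6, Δ₂ = 20, Δ₃ = -184.
The minors alternate sign starting negative (−, +, −), so H is negative definite: a local maximum.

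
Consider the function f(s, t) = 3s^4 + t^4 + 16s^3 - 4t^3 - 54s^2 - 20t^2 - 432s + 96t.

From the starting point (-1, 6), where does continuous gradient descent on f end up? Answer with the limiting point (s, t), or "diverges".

(3, 4)

f is separable, so gradient descent decouples: s follows -∂f/∂s, t follows -∂f/∂t.
∂f/∂s = 12(s - 3)(s + 3)(s + 4); at s=-1 this is -288, so s increases.
∂f/∂t = 4(t - 4)(t - 2)(t + 3); at t=6 this is 288, so t decreases.
s converges to its nearest critical value 3 (a local min of the s-part); t converges to 4. The iterate converges to (3, 4).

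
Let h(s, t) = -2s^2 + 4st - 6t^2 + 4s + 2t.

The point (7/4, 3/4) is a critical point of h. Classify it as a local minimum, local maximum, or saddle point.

local maximum

The Hessian of h is constant: H = [[-4, 4], [4, -12]].
det(H) = (-4)·(-12) − 4² = 32.
det(H) > 0 and tr(H) = -16 < 0, so H is negative definite and the point is a local maximum.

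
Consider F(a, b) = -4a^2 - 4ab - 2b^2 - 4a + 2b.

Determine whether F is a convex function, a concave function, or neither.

F is quadratic, so its Hessian is the constant matrix H = [[-8, -4], [-4, -4]].
det(H) = 16, tr(H) = -12.
det(H) > 0 and tr(H) < 0, so H is negative definite everywhere: concave.

concave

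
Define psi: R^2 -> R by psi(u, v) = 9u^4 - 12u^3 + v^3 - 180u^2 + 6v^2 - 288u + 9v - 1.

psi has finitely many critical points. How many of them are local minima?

psi separates as a function of u plus a function of v, so ∇psi=0 decouples.
∂psi/∂u = 36(u - 4)(u + 1)(u + 2) = 0 at u ∈ {-2, -1, 4}; ∂psi/∂v = 3(v + 1)(v + 3) = 0 at v ∈ {-3, -1}.
The Hessian is diagonal: diag(psi_uu, psi_vv). Second derivatives: psi_uu(-2)=216, psi_uu(-1)=-180, psi_uu(4)=1080; psi_vv(-3)=-6, psi_vv(-1)=6.
Local minima occur where both diagonal entries positive: (-2, -1), (4, -1). Count: 2.

2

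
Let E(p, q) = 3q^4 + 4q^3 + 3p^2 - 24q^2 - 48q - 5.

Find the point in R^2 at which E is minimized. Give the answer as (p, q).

E(p,q) separates as A(p) + B(q) − 5, so its minimum is min A + min B − 5.
A'(p) = 6p vanishes at p ∈ {0}; B'(q) = 12(q - 2)(q + 1)(q + 2) vanishes at q ∈ {-2, -1, 2}.
Local minima of A (where A''>0): A(0)=0. Local minima of B: B(-2)=16, B(2)=-112.
So the global minimum of E is A(0) + B(2) − 5 = 0 − 112 − 5 = -117, attained at (0, 2).

(0, 2)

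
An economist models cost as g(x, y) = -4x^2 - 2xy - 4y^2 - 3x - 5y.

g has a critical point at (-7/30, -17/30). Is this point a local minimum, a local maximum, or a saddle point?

local maximum

The Hessian of g is constant: H = [[-8, -2], [-2, -8]].
det(H) = (-8)·(-8) − (-2)² = 60.
det(H) > 0 and tr(H) = -16 < 0, so H is negative definite and the point is a local maximum.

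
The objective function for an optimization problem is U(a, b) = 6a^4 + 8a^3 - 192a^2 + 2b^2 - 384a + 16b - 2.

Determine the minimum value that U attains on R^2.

U(a,b) separates as P(a) + Q(b) − 2, so its minimum is min P + min Q − 2.
P'(a) = 24(a - 4)(a + 1)(a + 4) vanishes at a ∈ {-4, -1, 4}; Q'(b) = 4b + 16 vanishes at b ∈ {-4}.
Local minima of P (where P''>0): P(-4)=-512, P(4)=-2560. Local minima of Q: Q(-4)=-32.
So the global minimum of U is P(4) + Q(-4) − 2 = -2560 − 32 − 2 = -2594, attained at (4, -4).

-2594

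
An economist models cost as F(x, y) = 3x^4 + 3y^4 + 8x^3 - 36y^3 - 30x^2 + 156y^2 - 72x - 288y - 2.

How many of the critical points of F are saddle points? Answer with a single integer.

F separates as a function of x plus a function of y, so ∇F=0 decouples.
∂F/∂x = 12(x - 2)(x + 1)(x + 3) = 0 at x ∈ {-3, -1, 2}; ∂F/∂y = 12(y - 4)(y - 3)(y - 2) = 0 at y ∈ {2, 3, 4}.
The Hessian is diagonal: diag(F_xx, F_yy). Second derivatives: F_xx(-3)=120, F_xx(-1)=-72, F_xx(2)=180; F_yy(2)=24, F_yy(3)=-12, F_yy(4)=24.
Saddle points occur where the two diagonal entries have opposite signs: (-3, 3), (-1, 2), (-1, 4), (2, 3). Count: 4.

4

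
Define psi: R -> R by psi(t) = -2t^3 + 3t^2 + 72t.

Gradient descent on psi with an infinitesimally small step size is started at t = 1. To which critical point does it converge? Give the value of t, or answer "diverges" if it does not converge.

psi'(t) = -6(t - 4)(t + 3), so psi'(1) = 72.
Gradient descent moves in the -psi' direction, i.e. t is decreasing.
The nearest critical point in that direction is t = -3, where psi'' = 42 > 0 (a local minimum). The iterate converges there.

-3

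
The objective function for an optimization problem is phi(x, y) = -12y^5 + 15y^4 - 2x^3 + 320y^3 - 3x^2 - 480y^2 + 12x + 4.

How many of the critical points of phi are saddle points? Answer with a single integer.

4

phi separates as a function of x plus a function of y, so ∇phi=0 decouples.
∂phi/∂x = -6(x - 1)(x + 2) = 0 at x ∈ {-2, 1}; ∂phi/∂y = -60y(y - 4)(y - 1)(y + 4) = 0 at y ∈ {-4, 0, 1, 4}.
The Hessian is diagonal: diag(phi_xx, phi_yy). Second derivatives: phi_xx(-2)=18, phi_xx(1)=-18; phi_yy(-4)=9600, phi_yy(0)=-960, phi_yy(1)=900, phi_yy(4)=-5760.
Saddle points occur where the two diagonal entries have opposite signs: (-2, 0), (-2, 4), (1, -4), (1, 1). Count: 4.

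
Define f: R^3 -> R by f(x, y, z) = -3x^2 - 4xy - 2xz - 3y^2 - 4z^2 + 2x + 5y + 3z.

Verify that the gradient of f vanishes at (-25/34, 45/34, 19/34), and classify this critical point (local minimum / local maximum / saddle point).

∇f = (-6x - 4y - 2z + 2, -4x - 6y + 5, -2x - 8z + 3); substituting (-25/34, 45/34, 19/34) gives ∇f = (0, 0, 0), so (-25/34, 45/34, 19/34) is indeed a critical point.
The Hessian is constant: H = [[-6, -4, -2], [-4, -6, 0], [-2, 0, -8]].
Leading principal minors: Δ₁ = -6, Δ₂ = 20, Δ₃ = -136.
The minors alternate sign starting negative (−, +, −), so H is negative definite: a local maximum.

local maximum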